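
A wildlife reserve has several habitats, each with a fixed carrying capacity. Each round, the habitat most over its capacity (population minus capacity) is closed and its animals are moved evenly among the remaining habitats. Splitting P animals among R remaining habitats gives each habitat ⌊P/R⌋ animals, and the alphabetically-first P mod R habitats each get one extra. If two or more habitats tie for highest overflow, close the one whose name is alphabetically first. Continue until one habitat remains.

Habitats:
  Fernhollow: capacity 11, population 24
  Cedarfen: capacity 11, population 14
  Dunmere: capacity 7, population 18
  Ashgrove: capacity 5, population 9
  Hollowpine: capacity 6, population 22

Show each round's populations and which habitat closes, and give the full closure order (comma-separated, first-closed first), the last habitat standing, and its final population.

Round 1: Ashgrove=9 Cedarfen=14 Dunmere=18 Fernhollow=24 Hollowpine=22 → close Hollowpine (overflow 16)
  22÷4 = 5 each, +1 to first 2
Round 2: Ashgrove=15 Cedarfen=20 Dunmere=23 Fernhollow=29 → close Fernhollow (overflow 18)
  29÷3 = 9 each, +1 to first 2
Round 3: Ashgrove=25 Cedarfen=30 Dunmere=32 → close Dunmere (overflow 25)
  32÷2 = 16 each, +1 to first 0
Round 4: Ashgrove=41 Cedarfen=46 → close Ashgrove (overflow 36)
  41÷1 = 41 each, +1 to first 0

Closure order: Hollowpine, Fernhollow, Dunmere, Ashgrove
Last habitat: Cedarfen with 87 animals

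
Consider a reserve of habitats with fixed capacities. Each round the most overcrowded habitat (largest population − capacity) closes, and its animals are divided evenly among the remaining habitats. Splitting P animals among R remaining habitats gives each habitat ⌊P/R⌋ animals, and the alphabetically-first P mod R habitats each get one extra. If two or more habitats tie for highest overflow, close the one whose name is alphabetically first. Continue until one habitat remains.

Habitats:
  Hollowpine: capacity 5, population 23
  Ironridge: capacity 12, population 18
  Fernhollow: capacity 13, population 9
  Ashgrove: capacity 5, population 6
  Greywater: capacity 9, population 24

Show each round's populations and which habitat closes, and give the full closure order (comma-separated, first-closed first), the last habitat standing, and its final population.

Round 1: Ashgrove=6 Fernhollow=9 Greywater=24 Hollowpine=23 Ironridge=18 → close Hollowpine (overflow 18)
  23÷4 = 5 each, +1 to first 3
Round 2: Ashgrove=12 Fernhollow=15 Greywater=30 Ironridge=23 → close Greywater (overflow 21)
  30÷3 = 10 each, +1 to first 0
Round 3: Ashgrove=22 Fernhollow=25 Ironridge=33 → close Ironridge (overflow 21)
  33÷2 = 16 each, +1 to first 1
Round 4: Ashgrove=39 Fernhollow=41 → close Ashgrove (overflow 34)
  39÷1 = 39 each, +1 to first 0

Closure order: Hollowpine, Greywater, Ironridge, Ashgrove
Last habitat: Fernhollow with 80 animals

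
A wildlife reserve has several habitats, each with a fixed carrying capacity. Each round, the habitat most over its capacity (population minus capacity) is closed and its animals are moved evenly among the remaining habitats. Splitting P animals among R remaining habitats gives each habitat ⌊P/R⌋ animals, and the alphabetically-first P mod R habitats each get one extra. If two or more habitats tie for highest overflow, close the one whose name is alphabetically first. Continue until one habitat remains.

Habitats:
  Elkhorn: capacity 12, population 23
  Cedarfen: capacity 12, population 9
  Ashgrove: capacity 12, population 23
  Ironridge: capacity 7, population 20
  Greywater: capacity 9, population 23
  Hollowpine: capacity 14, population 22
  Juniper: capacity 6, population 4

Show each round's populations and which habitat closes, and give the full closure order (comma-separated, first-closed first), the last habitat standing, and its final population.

Round 1: Ashgrove=23 Cedarfen=9 Elkhorn=23 Greywater=23 Hollowpine=22 Ironridge=20 Juniper=4 → close Greywater (overflow 14)
  23÷6 = 3 each, +1 to first 5
Round 2: Ashgrove=27 Cedarfen=13 Elkhorn=27 Hollowpine=26 Ironridge=24 Juniper=7 → close Ironridge (overflow 17)
  24÷5 = 4 each, +1 to first 4
Round 3: Ashgrove=32 Cedarfen=18 Elkhorn=32 Hollowpine=31 Juniper=11 → close Ashgrove (overflow 20)
  32÷4 = 8 each, +1 to first 0
Round 4: Cedarfen=26 Elkhorn=40 Hollowpine=39 Juniper=19 → close Elkhorn (overflow 28)
  40÷3 = 13 each, +1 to first 1
Round 5: Cedarfen=40 Hollowpine=52 Juniper=32 → close Hollowpine (overflow 38)
  52÷2 = 26 each, +1 to first 0
Round 6: Cedarfen=66 Juniper=58 → close Cedarfen (overflow 54)
  66÷1 = 66 each, +1 to first 0

Closure order: Greywater, Ironridge, Ashgrove, Elkhorn, Hollowpine, Cedarfen
Last habitat: Juniper with 124 animals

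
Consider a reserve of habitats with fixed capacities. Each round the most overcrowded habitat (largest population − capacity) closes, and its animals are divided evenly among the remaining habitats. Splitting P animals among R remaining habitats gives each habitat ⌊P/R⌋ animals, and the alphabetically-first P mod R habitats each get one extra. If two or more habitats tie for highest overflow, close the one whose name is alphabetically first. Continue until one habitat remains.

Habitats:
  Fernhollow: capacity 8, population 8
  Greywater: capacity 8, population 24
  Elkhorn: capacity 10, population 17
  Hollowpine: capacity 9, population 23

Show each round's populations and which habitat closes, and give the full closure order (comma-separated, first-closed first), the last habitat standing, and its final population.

Closure order: Greywater, Hollowpine, Elkhorn
Last habitat: Fernhollow with 72 animals

Round 1: Elkhorn=17 Fernhollow=8 Greywater=24 Hollowpine=23 → close Greywater (overflow 16)
  24÷3 = 8 each, +1 to first 0
Round 2: Elkhorn=25 Fernhollow=16 Hollowpine=31 → close Hollowpine (overflow 22)
  31÷2 = 15 each, +1 to first 1
Round 3: Elkhorn=41 Fernhollow=31 → close Elkhorn (overflow 31)
  41÷1 = 41 each, +1 to first 0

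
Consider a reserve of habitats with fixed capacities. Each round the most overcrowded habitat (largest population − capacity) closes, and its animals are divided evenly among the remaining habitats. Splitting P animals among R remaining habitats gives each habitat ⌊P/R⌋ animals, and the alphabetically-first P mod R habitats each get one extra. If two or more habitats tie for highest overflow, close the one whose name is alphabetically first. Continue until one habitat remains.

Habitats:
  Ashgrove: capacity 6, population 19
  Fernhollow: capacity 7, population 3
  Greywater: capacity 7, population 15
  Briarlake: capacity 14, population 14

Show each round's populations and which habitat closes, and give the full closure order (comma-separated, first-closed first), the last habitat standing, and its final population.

Closure order: Ashgrove, Greywater, Briarlake
Last habitat: Fernhollow with 51 animals

Round 1: Ashgrove=19 Briarlake=14 Fernhollow=3 Greywater=15 → close Ashgrove (overflow 13)
  19÷3 = 6 each, +1 to first 1
Round 2: Briarlake=21 Fernhollow=9 Greywater=21 → close Greywater (overflow 14)
  21÷2 = 10 each, +1 to first 1
Round 3: Briarlake=32 Fernhollow=19 → close Briarlake (overflow 18)
  32÷1 = 32 each, +1 to first 0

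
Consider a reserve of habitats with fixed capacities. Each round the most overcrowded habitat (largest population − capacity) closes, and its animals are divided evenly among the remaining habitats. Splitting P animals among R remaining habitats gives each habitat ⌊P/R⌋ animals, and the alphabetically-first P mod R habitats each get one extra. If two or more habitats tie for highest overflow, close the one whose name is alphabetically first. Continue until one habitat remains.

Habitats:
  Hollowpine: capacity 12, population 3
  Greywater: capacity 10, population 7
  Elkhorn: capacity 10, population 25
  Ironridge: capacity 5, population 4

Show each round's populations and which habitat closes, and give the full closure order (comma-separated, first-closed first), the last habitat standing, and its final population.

Closure order: Elkhorn, Ironridge, Greywater
Last habitat: Hollowpine with 39 animals

Round 1: Elkhorn=25 Greywater=7 Hollowpine=3 Ironridge=4 → close Elkhorn (overflow 15)
  25÷3 = 8 each, +1 to first 1
Round 2: Greywater=16 Hollowpine=11 Ironridge=12 → close Ironridge (overflow 7)
  12÷2 = 6 each, +1 to first 0
Round 3: Greywater=22 Hollowpine=17 → close Greywater (overflow 12)
  22÷1 = 22 each, +1 to first 0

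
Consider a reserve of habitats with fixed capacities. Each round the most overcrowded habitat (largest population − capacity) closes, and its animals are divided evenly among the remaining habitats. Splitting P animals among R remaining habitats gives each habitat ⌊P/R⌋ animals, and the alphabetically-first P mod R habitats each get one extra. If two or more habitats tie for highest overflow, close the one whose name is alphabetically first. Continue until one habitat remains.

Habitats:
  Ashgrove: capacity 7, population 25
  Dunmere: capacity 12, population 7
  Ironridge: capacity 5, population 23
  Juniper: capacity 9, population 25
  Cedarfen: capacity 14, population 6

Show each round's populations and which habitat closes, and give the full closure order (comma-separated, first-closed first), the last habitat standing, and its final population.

Round 1: Ashgrove=25 Cedarfen=6 Dunmere=7 Ironridge=23 Juniper=25 → close Ashgrove (overflow 18)
  25÷4 = 6 each, +1 to first 1
Round 2: Cedarfen=13 Dunmere=13 Ironridge=29 Juniper=31 → close Ironridge (overflow 24)
  29÷3 = 9 each, +1 to first 2
Round 3: Cedarfen=23 Dunmere=23 Juniper=40 → close Juniper (overflow 31)
  40÷2 = 20 each, +1 to first 0
Round 4: Cedarfen=43 Dunmere=43 → close Dunmere (overflow 31)
  43÷1 = 43 each, +1 to first 0

Closure order: Ashgrove, Ironridge, Juniper, Dunmere
Last habitat: Cedarfen with 86 animals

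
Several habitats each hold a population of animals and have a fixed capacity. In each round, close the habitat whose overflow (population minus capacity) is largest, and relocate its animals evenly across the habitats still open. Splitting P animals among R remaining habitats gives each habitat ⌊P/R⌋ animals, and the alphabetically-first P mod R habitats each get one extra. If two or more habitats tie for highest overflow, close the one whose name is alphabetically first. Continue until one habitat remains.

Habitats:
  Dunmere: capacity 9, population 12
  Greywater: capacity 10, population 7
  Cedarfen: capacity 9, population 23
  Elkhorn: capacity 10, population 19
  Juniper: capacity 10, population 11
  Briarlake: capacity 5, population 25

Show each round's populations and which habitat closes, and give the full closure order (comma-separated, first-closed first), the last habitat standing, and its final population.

Closure order: Briarlake, Cedarfen, Elkhorn, Dunmere, Juniper
Last habitat: Greywater with 97 animals

Round 1: Briarlake=25 Cedarfen=23 Dunmere=12 Elkhorn=19 Greywater=7 Juniper=11 → close Briarlake (overflow 20)
  25÷5 = 5 each, +1 to first 0
Round 2: Cedarfen=28 Dunmere=17 Elkhorn=24 Greywater=12 Juniper=16 → close Cedarfen (overflow 19)
  28÷4 = 7 each, +1 to first 0
Round 3: Dunmere=24 Elkhorn=31 Greywater=19 Juniper=23 → close Elkhorn (overflow 21)
  31÷3 = 10 each, +1 to first 1
Round 4: Dunmere=35 Greywater=29 Juniper=33 → close Dunmere (overflow 26)
  35÷2 = 17 each, +1 to first 1
Round 5: Greywater=47 Juniper=50 → close Juniper (overflow 40)
  50÷1 = 50 each, +1 to first 0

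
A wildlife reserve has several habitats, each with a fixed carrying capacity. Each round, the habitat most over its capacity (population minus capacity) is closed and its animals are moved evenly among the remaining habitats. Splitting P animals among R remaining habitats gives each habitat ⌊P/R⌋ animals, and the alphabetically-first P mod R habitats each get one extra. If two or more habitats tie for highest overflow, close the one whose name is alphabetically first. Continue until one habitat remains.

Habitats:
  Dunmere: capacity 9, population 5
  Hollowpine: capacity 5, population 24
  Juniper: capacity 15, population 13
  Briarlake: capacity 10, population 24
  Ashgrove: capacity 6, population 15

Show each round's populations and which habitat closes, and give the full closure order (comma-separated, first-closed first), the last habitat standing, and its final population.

Round 1: Ashgrove=15 Briarlake=24 Dunmere=5 Hollowpine=24 Juniper=13 → close Hollowpine (overflow 19)
  24÷4 = 6 each, +1 to first 0
Round 2: Ashgrove=21 Briarlake=30 Dunmere=11 Juniper=19 → close Briarlake (overflow 20)
  30÷3 = 10 each, +1 to first 0
Round 3: Ashgrove=31 Dunmere=21 Juniper=29 → close Ashgrove (overflow 25)
  31÷2 = 15 each, +1 to first 1
Round 4: Dunmere=37 Juniper=44 → close Juniper (overflow 29)
  44÷1 = 44 each, +1 to first 0

Closure order: Hollowpine, Briarlake, Ashgrove, Juniper
Last habitat: Dunmere with 81 animals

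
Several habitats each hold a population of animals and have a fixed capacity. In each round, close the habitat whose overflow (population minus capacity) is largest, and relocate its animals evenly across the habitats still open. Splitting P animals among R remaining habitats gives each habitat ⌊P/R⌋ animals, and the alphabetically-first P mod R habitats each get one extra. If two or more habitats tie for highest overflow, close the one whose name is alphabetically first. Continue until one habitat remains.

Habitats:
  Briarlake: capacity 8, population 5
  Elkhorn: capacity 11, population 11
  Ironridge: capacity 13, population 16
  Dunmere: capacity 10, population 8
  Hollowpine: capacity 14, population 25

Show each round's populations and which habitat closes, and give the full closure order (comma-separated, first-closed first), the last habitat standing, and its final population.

Round 1: Briarlake=5 Dunmere=8 Elkhorn=11 Hollowpine=25 Ironridge=16 → close Hollowpine (overflow 11)
  25÷4 = 6 each, +1 to first 1
Round 2: Briarlake=12 Dunmere=14 Elkhorn=17 Ironridge=22 → close Ironridge (overflow 9)
  22÷3 = 7 each, +1 to first 1
Round 3: Briarlake=20 Dunmere=21 Elkhorn=24 → close Elkhorn (overflow 13)
  24÷2 = 12 each, +1 to first 0
Round 4: Briarlake=32 Dunmere=33 → close Briarlake (overflow 24)
  32÷1 = 32 each, +1 to first 0

Closure order: Hollowpine, Ironridge, Elkhorn, Briarlake
Last habitat: Dunmere with 65 animals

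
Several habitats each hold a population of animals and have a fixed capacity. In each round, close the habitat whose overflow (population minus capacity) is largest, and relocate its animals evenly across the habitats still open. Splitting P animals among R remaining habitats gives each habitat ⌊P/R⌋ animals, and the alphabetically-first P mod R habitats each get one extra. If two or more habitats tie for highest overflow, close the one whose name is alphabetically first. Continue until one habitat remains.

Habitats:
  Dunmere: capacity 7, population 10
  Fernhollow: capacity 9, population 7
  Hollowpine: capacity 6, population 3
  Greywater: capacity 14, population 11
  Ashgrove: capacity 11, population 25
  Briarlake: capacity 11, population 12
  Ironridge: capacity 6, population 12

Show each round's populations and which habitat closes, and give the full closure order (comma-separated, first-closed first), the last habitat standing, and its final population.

Round 1: Ashgrove=25 Briarlake=12 Dunmere=10 Fernhollow=7 Greywater=11 Hollowpine=3 Ironridge=12 → close Ashgrove (overflow 14)
  25÷6 = 4 each, +1 to first 1
Round 2: Briarlake=17 Dunmere=14 Fernhollow=11 Greywater=15 Hollowpine=7 Ironridge=16 → close Ironridge (overflow 10)
  16÷5 = 3 each, +1 to first 1
Round 3: Briarlake=21 Dunmere=17 Fernhollow=14 Greywater=18 Hollowpine=10 → close Briarlake (overflow 10)
  21÷4 = 5 each, +1 to first 1
Round 4: Dunmere=23 Fernhollow=19 Greywater=23 Hollowpine=15 → close Dunmere (overflow 16)
  23÷3 = 7 each, +1 to first 2
Round 5: Fernhollow=27 Greywater=31 Hollowpine=22 → close Fernhollow (overflow 18)
  27÷2 = 13 each, +1 to first 1
Round 6: Greywater=45 Hollowpine=35 → close Greywater (overflow 31)
  45÷1 = 45 each, +1 to first 0

Closure order: Ashgrove, Ironridge, Briarlake, Dunmere, Fernhollow, Greywater
Last habitat: Hollowpine with 80 animals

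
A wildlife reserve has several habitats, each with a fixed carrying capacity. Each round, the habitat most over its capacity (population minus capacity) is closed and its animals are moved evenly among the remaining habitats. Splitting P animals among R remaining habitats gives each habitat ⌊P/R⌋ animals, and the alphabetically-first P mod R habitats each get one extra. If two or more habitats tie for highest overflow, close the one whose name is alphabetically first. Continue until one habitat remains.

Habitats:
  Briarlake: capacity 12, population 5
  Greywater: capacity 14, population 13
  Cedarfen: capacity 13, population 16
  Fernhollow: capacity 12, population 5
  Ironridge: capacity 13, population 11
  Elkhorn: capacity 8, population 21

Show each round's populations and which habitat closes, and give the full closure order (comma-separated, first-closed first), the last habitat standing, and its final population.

Round 1: Briarlake=5 Cedarfen=16 Elkhorn=21 Fernhollow=5 Greywater=13 Ironridge=11 → close Elkhorn (overflow 13)
  21÷5 = 4 each, +1 to first 1
Round 2: Briarlake=10 Cedarfen=20 Fernhollow=9 Greywater=17 Ironridge=15 → close Cedarfen (overflow 7)
  20÷4 = 5 each, +1 to first 0
Round 3: Briarlake=15 Fernhollow=14 Greywater=22 Ironridge=20 → close Greywater (overflow 8)
  22÷3 = 7 each, +1 to first 1
Round 4: Briarlake=23 Fernhollow=21 Ironridge=27 → close Ironridge (overflow 14)
  27÷2 = 13 each, +1 to first 1
Round 5: Briarlake=37 Fernhollow=34 → close Briarlake (overflow 25)
  37÷1 = 37 each, +1 to first 0

Closure order: Elkhorn, Cedarfen, Greywater, Ironridge, Briarlake
Last habitat: Fernhollow with 71 animals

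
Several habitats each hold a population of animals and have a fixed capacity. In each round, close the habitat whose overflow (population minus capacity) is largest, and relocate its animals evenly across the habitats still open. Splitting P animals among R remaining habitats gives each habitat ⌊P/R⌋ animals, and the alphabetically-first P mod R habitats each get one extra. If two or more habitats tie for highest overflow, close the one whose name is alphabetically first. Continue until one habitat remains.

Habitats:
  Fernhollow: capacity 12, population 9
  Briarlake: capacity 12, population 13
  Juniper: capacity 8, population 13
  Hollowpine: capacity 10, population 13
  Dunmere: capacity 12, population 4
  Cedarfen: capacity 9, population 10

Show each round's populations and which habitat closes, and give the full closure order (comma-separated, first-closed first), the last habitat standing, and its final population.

Round 1: Briarlake=13 Cedarfen=10 Dunmere=4 Fernhollow=9 Hollowpine=13 Juniper=13 → close Juniper (overflow 5)
  13÷5 = 2 each, +1 to first 3
Round 2: Briarlake=16 Cedarfen=13 Dunmere=7 Fernhollow=11 Hollowpine=15 → close Hollowpine (overflow 5)
  15÷4 = 3 each, +1 to first 3
Round 3: Briarlake=20 Cedarfen=17 Dunmere=11 Fernhollow=14 → close Briarlake (overflow 8)
  20÷3 = 6 each, +1 to first 2
Round 4: Cedarfen=24 Dunmere=18 Fernhollow=20 → close Cedarfen (overflow 15)
  24÷2 = 12 each, +1 to first 0
Round 5: Dunmere=30 Fernhollow=32 → close Fernhollow (overflow 20)
  32÷1 = 32 each, +1 to first 0

Closure order: Juniper, Hollowpine, Briarlake, Cedarfen, Fernhollow
Last habitat: Dunmere with 62 animals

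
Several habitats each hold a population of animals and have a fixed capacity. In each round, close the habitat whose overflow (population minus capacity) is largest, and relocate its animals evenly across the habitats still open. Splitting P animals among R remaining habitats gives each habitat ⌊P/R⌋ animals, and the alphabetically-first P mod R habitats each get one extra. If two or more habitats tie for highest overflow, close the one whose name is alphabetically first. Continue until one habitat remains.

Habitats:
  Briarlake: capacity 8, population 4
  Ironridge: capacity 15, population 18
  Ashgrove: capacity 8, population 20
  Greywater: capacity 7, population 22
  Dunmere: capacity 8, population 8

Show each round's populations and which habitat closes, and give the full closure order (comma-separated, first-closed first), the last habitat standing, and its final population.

Closure order: Greywater, Ashgrove, Ironridge, Dunmere
Last habitat: Briarlake with 72 animals

Round 1: Ashgrove=20 Briarlake=4 Dunmere=8 Greywater=22 Ironridge=18 → close Greywater (overflow 15)
  22÷4 = 5 each, +1 to first 2
Round 2: Ashgrove=26 Briarlake=10 Dunmere=13 Ironridge=23 → close Ashgrove (overflow 18)
  26÷3 = 8 each, +1 to first 2
Round 3: Briarlake=19 Dunmere=22 Ironridge=31 → close Ironridge (overflow 16)
  31÷2 = 15 each, +1 to first 1
Round 4: Briarlake=35 Dunmere=37 → close Dunmere (overflow 29)
  37÷1 = 37 each, +1 to first 0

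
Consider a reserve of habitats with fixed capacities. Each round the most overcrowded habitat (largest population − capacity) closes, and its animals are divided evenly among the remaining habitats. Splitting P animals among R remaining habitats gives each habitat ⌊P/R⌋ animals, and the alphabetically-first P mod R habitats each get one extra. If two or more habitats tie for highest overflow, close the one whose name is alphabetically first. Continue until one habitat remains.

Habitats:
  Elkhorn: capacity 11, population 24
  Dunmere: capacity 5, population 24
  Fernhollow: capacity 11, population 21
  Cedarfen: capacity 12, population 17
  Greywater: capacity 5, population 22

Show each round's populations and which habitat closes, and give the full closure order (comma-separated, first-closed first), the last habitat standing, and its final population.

Closure order: Dunmere, Greywater, Elkhorn, Fernhollow
Last habitat: Cedarfen with 108 animals

Round 1: Cedarfen=17 Dunmere=24 Elkhorn=24 Fernhollow=21 Greywater=22 → close Dunmere (overflow 19)
  24÷4 = 6 each, +1 to first 0
Round 2: Cedarfen=23 Elkhorn=30 Fernhollow=27 Greywater=28 → close Greywater (overflow 23)
  28÷3 = 9 each, +1 to first 1
Round 3: Cedarfen=33 Elkhorn=39 Fernhollow=36 → close Elkhorn (overflow 28)
  39÷2 = 19 each, +1 to first 1
Round 4: Cedarfen=53 Fernhollow=55 → close Fernhollow (overflow 44)
  55÷1 = 55 each, +1 to first 0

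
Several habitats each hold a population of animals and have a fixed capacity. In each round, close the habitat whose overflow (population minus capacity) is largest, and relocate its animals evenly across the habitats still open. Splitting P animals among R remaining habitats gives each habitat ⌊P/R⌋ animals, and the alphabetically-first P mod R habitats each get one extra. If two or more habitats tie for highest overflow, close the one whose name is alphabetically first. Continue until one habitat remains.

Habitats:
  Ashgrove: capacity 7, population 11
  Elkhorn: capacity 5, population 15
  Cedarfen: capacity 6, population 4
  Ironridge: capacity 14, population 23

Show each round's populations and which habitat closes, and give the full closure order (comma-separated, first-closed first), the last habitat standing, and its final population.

Round 1: Ashgrove=11 Cedarfen=4 Elkhorn=15 Ironridge=23 → close Elkhorn (overflow 10)
  15÷3 = 5 each, +1 to first 0
Round 2: Ashgrove=16 Cedarfen=9 Ironridge=28 → close Ironridge (overflow 14)
  28÷2 = 14 each, +1 to first 0
Round 3: Ashgrove=30 Cedarfen=23 → close Ashgrove (overflow 23)
  30÷1 = 30 each, +1 to first 0

Closure order: Elkhorn, Ironridge, Ashgrove
Last habitat: Cedarfen with 53 animals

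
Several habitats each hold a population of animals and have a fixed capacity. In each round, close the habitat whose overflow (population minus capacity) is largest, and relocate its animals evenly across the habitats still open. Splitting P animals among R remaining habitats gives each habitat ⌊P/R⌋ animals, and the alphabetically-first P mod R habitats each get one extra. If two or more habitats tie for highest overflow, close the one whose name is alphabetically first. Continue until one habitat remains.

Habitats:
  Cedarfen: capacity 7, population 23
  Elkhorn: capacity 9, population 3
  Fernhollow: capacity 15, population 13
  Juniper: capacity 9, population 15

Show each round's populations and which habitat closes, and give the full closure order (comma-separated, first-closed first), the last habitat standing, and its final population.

Round 1: Cedarfen=23 Elkhorn=3 Fernhollow=13 Juniper=15 → close Cedarfen (overflow 16)
  23÷3 = 7 each, +1 to first 2
Round 2: Elkhorn=11 Fernhollow=21 Juniper=22 → close Juniper (overflow 13)
  22÷2 = 11 each, +1 to first 0
Round 3: Elkhorn=22 Fernhollow=32 → close Fernhollow (overflow 17)
  32÷1 = 32 each, +1 to first 0

Closure order: Cedarfen, Juniper, Fernhollow
Last habitat: Elkhorn with 54 animals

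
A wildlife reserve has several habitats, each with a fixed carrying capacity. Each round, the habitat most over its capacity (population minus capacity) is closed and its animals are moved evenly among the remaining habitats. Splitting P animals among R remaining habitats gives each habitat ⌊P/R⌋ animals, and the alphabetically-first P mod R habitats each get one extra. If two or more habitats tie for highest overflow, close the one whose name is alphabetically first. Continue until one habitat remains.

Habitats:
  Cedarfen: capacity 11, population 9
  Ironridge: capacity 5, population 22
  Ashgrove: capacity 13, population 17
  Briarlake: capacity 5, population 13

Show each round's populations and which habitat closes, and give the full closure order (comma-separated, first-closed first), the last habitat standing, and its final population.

Round 1: Ashgrove=17 Briarlake=13 Cedarfen=9 Ironridge=22 → close Ironridge (overflow 17)
  22÷3 = 7 each, +1 to first 1
Round 2: Ashgrove=25 Briarlake=20 Cedarfen=16 → close Briarlake (overflow 15)
  20÷2 = 10 each, +1 to first 0
Round 3: Ashgrove=35 Cedarfen=26 → close Ashgrove (overflow 22)
  35÷1 = 35 each, +1 to first 0

Closure order: Ironridge, Briarlake, Ashgrove
Last habitat: Cedarfen with 61 animals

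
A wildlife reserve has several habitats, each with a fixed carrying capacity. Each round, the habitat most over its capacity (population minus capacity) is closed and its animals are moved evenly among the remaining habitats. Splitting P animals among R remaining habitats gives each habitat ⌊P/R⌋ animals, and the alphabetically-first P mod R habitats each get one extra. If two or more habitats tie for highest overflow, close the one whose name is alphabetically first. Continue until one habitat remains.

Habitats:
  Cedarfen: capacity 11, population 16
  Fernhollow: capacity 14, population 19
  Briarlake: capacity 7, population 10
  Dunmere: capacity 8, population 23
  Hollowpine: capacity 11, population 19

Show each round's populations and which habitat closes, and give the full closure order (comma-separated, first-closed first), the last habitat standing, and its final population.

Round 1: Briarlake=10 Cedarfen=16 Dunmere=23 Fernhollow=19 Hollowpine=19 → close Dunmere (overflow 15)
  23÷4 = 5 each, +1 to first 3
Round 2: Briarlake=16 Cedarfen=22 Fernhollow=25 Hollowpine=24 → close Hollowpine (overflow 13)
  24÷3 = 8 each, +1 to first 0
Round 3: Briarlake=24 Cedarfen=30 Fernhollow=33 → close Cedarfen (overflow 19)
  30÷2 = 15 each, +1 to first 0
Round 4: Briarlake=39 Fernhollow=48 → close Fernhollow (overflow 34)
  48÷1 = 48 each, +1 to first 0

Closure order: Dunmere, Hollowpine, Cedarfen, Fernhollow
Last habitat: Briarlake with 87 animals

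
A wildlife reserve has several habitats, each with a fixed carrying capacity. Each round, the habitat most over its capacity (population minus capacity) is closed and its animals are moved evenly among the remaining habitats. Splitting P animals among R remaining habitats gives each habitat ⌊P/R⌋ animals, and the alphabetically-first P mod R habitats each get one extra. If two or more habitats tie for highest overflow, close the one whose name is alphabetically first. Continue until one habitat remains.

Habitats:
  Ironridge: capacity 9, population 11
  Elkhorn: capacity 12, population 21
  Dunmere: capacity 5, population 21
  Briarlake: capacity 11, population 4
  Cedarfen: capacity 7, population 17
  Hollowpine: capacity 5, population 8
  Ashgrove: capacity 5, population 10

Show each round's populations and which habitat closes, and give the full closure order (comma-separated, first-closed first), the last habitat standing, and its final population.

Round 1: Ashgrove=10 Briarlake=4 Cedarfen=17 Dunmere=21 Elkhorn=21 Hollowpine=8 Ironridge=11 → close Dunmere (overflow 16)
  21÷6 = 3 each, +1 to first 3
Round 2: Ashgrove=14 Briarlake=8 Cedarfen=21 Elkhorn=24 Hollowpine=11 Ironridge=14 → close Cedarfen (overflow 14)
  21÷5 = 4 each, +1 to first 1
Round 3: Ashgrove=19 Briarlake=12 Elkhorn=28 Hollowpine=15 Ironridge=18 → close Elkhorn (overflow 16)
  28÷4 = 7 each, +1 to first 0
Round 4: Ashgrove=26 Briarlake=19 Hollowpine=22 Ironridge=25 → close Ashgrove (overflow 21)
  26÷3 = 8 each, +1 to first 2
Round 5: Briarlake=28 Hollowpine=31 Ironridge=33 → close Hollowpine (overflow 26)
  31÷2 = 15 each, +1 to first 1
Round 6: Briarlake=44 Ironridge=48 → close Ironridge (overflow 39)
  48÷1 = 48 each, +1 to first 0

Closure order: Dunmere, Cedarfen, Elkhorn, Ashgrove, Hollowpine, Ironridge
Last habitat: Briarlake with 92 animals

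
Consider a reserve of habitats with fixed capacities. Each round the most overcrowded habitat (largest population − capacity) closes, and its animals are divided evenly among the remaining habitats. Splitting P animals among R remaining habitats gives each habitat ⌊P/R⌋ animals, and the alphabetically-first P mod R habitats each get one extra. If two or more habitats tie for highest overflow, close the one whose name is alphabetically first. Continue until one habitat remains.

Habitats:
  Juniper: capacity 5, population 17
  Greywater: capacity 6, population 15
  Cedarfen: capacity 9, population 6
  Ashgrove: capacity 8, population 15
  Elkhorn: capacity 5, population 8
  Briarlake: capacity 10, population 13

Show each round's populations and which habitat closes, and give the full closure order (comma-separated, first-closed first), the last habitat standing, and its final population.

Closure order: Juniper, Greywater, Ashgrove, Briarlake, Elkhorn
Last habitat: Cedarfen with 74 animals

Round 1: Ashgrove=15 Briarlake=13 Cedarfen=6 Elkhorn=8 Greywater=15 Juniper=17 → close Juniper (overflow 12)
  17÷5 = 3 each, +1 to first 2
Round 2: Ashgrove=19 Briarlake=17 Cedarfen=9 Elkhorn=11 Greywater=18 → close Greywater (overflow 12)
  18÷4 = 4 each, +1 to first 2
Round 3: Ashgrove=24 Briarlake=22 Cedarfen=13 Elkhorn=15 → close Ashgrove (overflow 16)
  24÷3 = 8 each, +1 to first 0
Round 4: Briarlake=30 Cedarfen=21 Elkhorn=23 → close Briarlake (overflow 20)
  30÷2 = 15 each, +1 to first 0
Round 5: Cedarfen=36 Elkhorn=38 → close Elkhorn (overflow 33)
  38÷1 = 38 each, +1 to first 0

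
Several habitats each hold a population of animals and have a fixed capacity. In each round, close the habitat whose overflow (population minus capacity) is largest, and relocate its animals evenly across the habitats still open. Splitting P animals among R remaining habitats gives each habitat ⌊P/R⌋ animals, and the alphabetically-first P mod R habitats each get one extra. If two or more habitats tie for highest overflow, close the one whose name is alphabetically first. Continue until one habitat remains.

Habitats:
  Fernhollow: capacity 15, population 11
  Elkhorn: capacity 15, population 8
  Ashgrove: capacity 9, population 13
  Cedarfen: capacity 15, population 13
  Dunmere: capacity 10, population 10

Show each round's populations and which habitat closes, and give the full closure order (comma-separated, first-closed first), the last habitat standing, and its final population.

Closure order: Ashgrove, Dunmere, Cedarfen, Fernhollow
Last habitat: Elkhorn with 55 animals

Round 1: Ashgrove=13 Cedarfen=13 Dunmere=10 Elkhorn=8 Fernhollow=11 → close Ashgrove (overflow 4)
  13÷4 = 3 each, +1 to first 1
Round 2: Cedarfen=17 Dunmere=13 Elkhorn=11 Fernhollow=14 → close Dunmere (overflow 3)
  13÷3 = 4 each, +1 to first 1
Round 3: Cedarfen=22 Elkhorn=15 Fernhollow=18 → close Cedarfen (overflow 7)
  22÷2 = 11 each, +1 to first 0
Round 4: Elkhorn=26 Fernhollow=29 → close Fernhollow (overflow 14)
  29÷1 = 29 each, +1 to first 0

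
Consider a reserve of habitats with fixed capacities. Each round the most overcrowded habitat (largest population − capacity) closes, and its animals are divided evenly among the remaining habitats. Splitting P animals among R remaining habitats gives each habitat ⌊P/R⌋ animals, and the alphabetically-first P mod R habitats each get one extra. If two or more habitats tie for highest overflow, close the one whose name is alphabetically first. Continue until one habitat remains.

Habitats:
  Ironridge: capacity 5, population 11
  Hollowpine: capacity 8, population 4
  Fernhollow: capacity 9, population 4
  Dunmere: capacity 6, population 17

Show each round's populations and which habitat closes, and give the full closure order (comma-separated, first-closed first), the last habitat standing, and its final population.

Closure order: Dunmere, Ironridge, Hollowpine
Last habitat: Fernhollow with 36 animals

Round 1: Dunmere=17 Fernhollow=4 Hollowpine=4 Ironridge=11 → close Dunmere (overflow 11)
  17÷3 = 5 each, +1 to first 2
Round 2: Fernhollow=10 Hollowpine=10 Ironridge=16 → close Ironridge (overflow 11)
  16÷2 = 8 each, +1 to first 0
Round 3: Fernhollow=18 Hollowpine=18 → close Hollowpine (overflow 10)
  18÷1 = 18 each, +1 to first 0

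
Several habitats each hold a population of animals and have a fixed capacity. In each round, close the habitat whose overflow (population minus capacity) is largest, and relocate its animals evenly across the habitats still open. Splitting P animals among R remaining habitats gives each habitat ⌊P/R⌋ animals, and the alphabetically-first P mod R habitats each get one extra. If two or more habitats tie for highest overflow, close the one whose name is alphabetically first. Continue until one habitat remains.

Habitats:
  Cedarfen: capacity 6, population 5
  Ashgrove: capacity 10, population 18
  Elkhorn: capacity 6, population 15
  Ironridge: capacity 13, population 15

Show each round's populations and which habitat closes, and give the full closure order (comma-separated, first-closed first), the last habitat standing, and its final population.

Round 1: Ashgrove=18 Cedarfen=5 Elkhorn=15 Ironridge=15 → close Elkhorn (overflow 9)
  15÷3 = 5 each, +1 to first 0
Round 2: Ashgrove=23 Cedarfen=10 Ironridge=20 → close Ashgrove (overflow 13)
  23÷2 = 11 each, +1 to first 1
Round 3: Cedarfen=22 Ironridge=31 → close Ironridge (overflow 18)
  31÷1 = 31 each, +1 to first 0

Closure order: Elkhorn, Ashgrove, Ironridge
Last habitat: Cedarfen with 53 animals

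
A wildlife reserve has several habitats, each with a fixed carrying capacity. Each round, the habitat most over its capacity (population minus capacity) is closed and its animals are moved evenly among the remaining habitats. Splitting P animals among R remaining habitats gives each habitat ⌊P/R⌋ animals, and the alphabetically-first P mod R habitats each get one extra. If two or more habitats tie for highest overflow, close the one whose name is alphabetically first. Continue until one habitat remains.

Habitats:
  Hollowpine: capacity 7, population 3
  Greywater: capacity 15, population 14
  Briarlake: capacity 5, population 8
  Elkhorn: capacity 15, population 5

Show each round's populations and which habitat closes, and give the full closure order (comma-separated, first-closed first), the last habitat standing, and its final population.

Round 1: Briarlake=8 Elkhorn=5 Greywater=14 Hollowpine=3 → close Briarlake (overflow 3)
  8÷3 = 2 each, +1 to first 2
Round 2: Elkhorn=8 Greywater=17 Hollowpine=5 → close Greywater (overflow 2)
  17÷2 = 8 each, +1 to first 1
Round 3: Elkhorn=17 Hollowpine=13 → close Hollowpine (overflow 6)
  13÷1 = 13 each, +1 to first 0

Closure order: Briarlake, Greywater, Hollowpine
Last habitat: Elkhorn with 30 animals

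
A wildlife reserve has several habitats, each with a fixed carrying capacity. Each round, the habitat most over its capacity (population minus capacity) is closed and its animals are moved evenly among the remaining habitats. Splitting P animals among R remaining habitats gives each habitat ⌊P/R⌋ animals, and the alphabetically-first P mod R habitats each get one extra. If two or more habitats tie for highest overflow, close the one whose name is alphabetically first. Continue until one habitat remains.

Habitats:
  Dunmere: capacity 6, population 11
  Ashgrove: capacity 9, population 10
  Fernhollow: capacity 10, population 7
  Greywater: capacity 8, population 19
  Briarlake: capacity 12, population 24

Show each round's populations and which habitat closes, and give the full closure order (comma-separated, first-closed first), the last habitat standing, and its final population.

Round 1: Ashgrove=10 Briarlake=24 Dunmere=11 Fernhollow=7 Greywater=19 → close Briarlake (overflow 12)
  24÷4 = 6 each, +1 to first 0
Round 2: Ashgrove=16 Dunmere=17 Fernhollow=13 Greywater=25 → close Greywater (overflow 17)
  25÷3 = 8 each, +1 to first 1
Round 3: Ashgrove=25 Dunmere=25 Fernhollow=21 → close Dunmere (overflow 19)
  25÷2 = 12 each, +1 to first 1
Round 4: Ashgrove=38 Fernhollow=33 → close Ashgrove (overflow 29)
  38÷1 = 38 each, +1 to first 0

Closure order: Briarlake, Greywater, Dunmere, Ashgrove
Last habitat: Fernhollow with 71 animals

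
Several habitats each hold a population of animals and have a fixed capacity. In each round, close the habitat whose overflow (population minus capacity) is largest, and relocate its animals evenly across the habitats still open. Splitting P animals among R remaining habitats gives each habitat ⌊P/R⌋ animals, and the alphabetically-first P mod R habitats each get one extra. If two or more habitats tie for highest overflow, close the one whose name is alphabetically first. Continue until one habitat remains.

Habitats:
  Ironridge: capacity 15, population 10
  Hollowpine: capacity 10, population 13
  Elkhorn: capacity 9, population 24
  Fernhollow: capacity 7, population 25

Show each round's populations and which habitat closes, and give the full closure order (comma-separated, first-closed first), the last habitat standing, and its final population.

Closure order: Fernhollow, Elkhorn, Hollowpine
Last habitat: Ironridge with 72 animals

Round 1: Elkhorn=24 Fernhollow=25 Hollowpine=13 Ironridge=10 → close Fernhollow (overflow 18)
  25÷3 = 8 each, +1 to first 1
Round 2: Elkhorn=33 Hollowpine=21 Ironridge=18 → close Elkhorn (overflow 24)
  33÷2 = 16 each, +1 to first 1
Round 3: Hollowpine=38 Ironridge=34 → close Hollowpine (overflow 28)
  38÷1 = 38 each, +1 to first 0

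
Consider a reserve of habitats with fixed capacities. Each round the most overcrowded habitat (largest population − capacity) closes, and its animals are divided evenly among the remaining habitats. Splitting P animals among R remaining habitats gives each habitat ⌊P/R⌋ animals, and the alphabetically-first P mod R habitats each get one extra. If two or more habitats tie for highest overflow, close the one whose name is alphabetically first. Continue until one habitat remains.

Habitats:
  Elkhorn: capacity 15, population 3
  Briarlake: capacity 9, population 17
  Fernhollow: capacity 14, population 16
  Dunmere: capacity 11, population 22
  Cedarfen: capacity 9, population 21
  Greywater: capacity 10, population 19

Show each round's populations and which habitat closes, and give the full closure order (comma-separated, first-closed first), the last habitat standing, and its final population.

Round 1: Briarlake=17 Cedarfen=21 Dunmere=22 Elkhorn=3 Fernhollow=16 Greywater=19 → close Cedarfen (overflow 12)
  21÷5 = 4 each, +1 to first 1
Round 2: Briarlake=22 Dunmere=26 Elkhorn=7 Fernhollow=20 Greywater=23 → close Dunmere (overflow 15)
  26÷4 = 6 each, +1 to first 2
Round 3: Briarlake=29 Elkhorn=14 Fernhollow=26 Greywater=29 → close Briarlake (overflow 20)
  29÷3 = 9 each, +1 to first 2
Round 4: Elkhorn=24 Fernhollow=36 Greywater=38 → close Greywater (overflow 28)
  38÷2 = 19 each, +1 to first 0
Round 5: Elkhorn=43 Fernhollow=55 → close Fernhollow (overflow 41)
  55÷1 = 55 each, +1 to first 0

Closure order: Cedarfen, Dunmere, Briarlake, Greywater, Fernhollow
Last habitat: Elkhorn with 98 animals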